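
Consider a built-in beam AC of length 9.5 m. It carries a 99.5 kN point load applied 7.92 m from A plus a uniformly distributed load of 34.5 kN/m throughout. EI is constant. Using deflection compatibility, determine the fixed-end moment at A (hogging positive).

M_A = 281.3 kN·m

Release both end moments; the primary structure is a simply-supported span AC with redundants M_A and M_C.
On the primary (simply-supported) span, the end slopes from the loading are:
  at A: point load 99.5 at a = 7.92: Pab(L + b)/(6LEI) = 242/EI
  at C: point load 99.5 at a = 7.92: Pab(L + a)/(6LEI) = 380.5/EI
  at A: UDL 34.5: wL³/(24EI) = 1232/EI
  at C: UDL 34.5: wL³/(24EI) = 1232/EI
  θ_A0 = 1475/EI,  θ_C0 = 1613/EI
Flexibility coefficients: a unit moment at one end gives L/(3EI) there and L/(6EI) at the far end, so f₁₁ = f₂₂ = 3.167/EI and f₁₂ = f₂₁ = 1.583/EI.
Compatibility — zero rotation at each built-in end:
  3.167 M_A + 1.583 M_C = 1475
  1.583 M_A + 3.167 M_C = 1613
Solving the pair gives M_A = 281.3 kN·m and M_C = 368.7 kN·m (hogging).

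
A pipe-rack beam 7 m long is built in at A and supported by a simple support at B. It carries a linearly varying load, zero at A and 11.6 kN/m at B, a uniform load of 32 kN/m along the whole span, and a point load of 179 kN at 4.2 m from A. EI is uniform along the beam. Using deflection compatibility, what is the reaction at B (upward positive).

R_B = 183.7 kN

Take the reaction at B as the redundant and release it; the primary structure is a cantilever fixed at A.
Deflection at B on the released cantilever, summing each load's contribution:
  triangular load, peak 11.6 at the free end: 11w₀L⁴/(120EI) = 2553/EI
  UDL 32: wL⁴/(8EI) = 9604/EI
  point load 179 at a = 4.2: Pa²(3L − a)/(6EI) = 8841/EI
  δ_0 = 20998/EI
Flexibility coefficient — unit upward force at B: δ_{BB} = L³/(3EI) = 114.3/EI.
Compatibility at B: δ_0 − R_B·δ_{BB} = 0, so R_B = 20998/114.3 = 183.7 kN.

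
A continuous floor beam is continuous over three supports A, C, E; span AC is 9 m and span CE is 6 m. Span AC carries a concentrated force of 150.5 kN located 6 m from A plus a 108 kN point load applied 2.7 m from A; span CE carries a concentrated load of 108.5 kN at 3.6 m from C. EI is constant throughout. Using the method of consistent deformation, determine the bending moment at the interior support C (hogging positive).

Release continuity at C by inserting a hinge; the redundant is the internal moment M_C. The primary structure is two simply-supported spans AC and CE.
Discontinuity in slope at C on the released structure — sum the simple-span end rotations:
  span AC: point load 150.5 at a = 6: Pab(L + a)/(6LEI) = 752.5/EI
  span AC: point load 108 at a = 2.7: Pab(L + a)/(6LEI) = 398/EI
  span CE: point load 108.5 at a = 3.6: Pab(L + b)/(6LEI) = 218.7/EI
  relative rotation θ_0 = (1151 + 218.7)/EI = 1369/EI
A unit hogging moment at C produces rotation L₁/(3EI) + L₂/(3EI) = 5/EI.
Slope continuity at C: θ_0 = M_C·5/EI, so M_C = 1369/5 = 273.9 kN·m (hogging).

M_C = 273.9 kN·m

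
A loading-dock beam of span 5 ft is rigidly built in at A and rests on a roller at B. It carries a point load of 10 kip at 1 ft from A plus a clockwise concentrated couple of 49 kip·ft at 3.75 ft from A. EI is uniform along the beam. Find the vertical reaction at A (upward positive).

R_A = -4.341 kip

Choose R_B as the redundant. The primary structure is the cantilever fixed at A.
Deflection at B on the released cantilever, summing each load's contribution:
  point load 10 at a = 1: Pa²(3L − a)/(6EI) = 23.33/EI
  clockwise couple 49 at a = 3.75: M₀a(2L − a)/(2EI) = 574.2/EI
  δ_0 = 597.6/EI
Tip deflection under a unit load at B: L³/(3EI) = 41.67/EI.
The prop prevents deflection at B: R_B = δ_0/δ_{BB} = 597.6/41.67 = 14.34 kip.
Vertical equilibrium: R_A = ΣP − R_B = 10 − 14.34 = -4.341 kip.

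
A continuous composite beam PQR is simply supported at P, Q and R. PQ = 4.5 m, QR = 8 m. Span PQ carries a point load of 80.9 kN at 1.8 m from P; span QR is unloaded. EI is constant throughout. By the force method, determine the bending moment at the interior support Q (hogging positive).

Release continuity at Q by inserting a hinge; the redundant is the internal moment M_Q. The primary structure is two simply-supported spans PQ and QR.
Discontinuity in slope at Q on the released structure — sum the simple-span end rotations:
  span PQ: point load 80.9 at a = 1.8: Pab(L + a)/(6LEI) = 91.74/EI
  relative rotation θ_0 = (91.74 + 0)/EI = 91.74/EI
A unit hogging moment at Q produces rotation L₁/(3EI) + L₂/(3EI) = 4.167/EI.
Compatibility: M_Q·(L₁+L₂)/(3EI) = θ_0, giving M_Q = 22.02 kN·m (hogging).

M_Q = 22.02 kN·m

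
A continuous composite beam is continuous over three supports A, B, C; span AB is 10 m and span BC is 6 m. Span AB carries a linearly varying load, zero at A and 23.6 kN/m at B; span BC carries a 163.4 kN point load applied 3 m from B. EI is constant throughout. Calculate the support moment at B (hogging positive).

M_B = 167.3 kN·m

Take M_B as the redundant. Released structure: two simple spans AB and BC with a hinge at B.
Rotations at B on the released spans (each span's end-slope, ×1/EI):
  span AB: triangular load, peak 23.6: w₀L³/(45EI) = 524.4/EI
  span BC: point load 163.4 at a = 3: Pab(L + b)/(6LEI) = 367.6/EI
  relative rotation θ_0 = (524.4 + 367.6)/EI = 892.1/EI
A unit hogging moment at B produces rotation L₁/(3EI) + L₂/(3EI) = 5.333/EI.
Slope continuity at B: θ_0 = M_B·5.333/EI, so M_B = 892.1/5.333 = 167.3 kN·m (hogging).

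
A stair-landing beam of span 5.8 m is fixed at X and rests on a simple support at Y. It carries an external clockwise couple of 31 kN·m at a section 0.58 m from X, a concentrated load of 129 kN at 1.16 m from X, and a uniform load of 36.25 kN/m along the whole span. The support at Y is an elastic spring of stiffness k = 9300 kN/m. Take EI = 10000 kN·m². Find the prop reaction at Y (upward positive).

R_Y = 86.17 kN

Take the reaction at Y as the redundant and release it; the primary structure is a cantilever fixed at X.
Downward deflection at the released point Y due to the loads:
  clockwise couple 31 at a = 0.58: M₀a(2L − a)/(2EI) = 99.07/EI
  point load 129 at a = 1.16: Pa²(3L − a)/(6EI) = 469.8/EI
  UDL 36.25: wL⁴/(8EI) = 5128/EI
  δ_0 = 5697/EI
Flexibility coefficient — unit upward force at Y: δ_{YY} = L³/(3EI) = 65.04/EI.
With EI = 10000 kN·m²: δ_0 = 0.56967 m and δ_{YY} = 0.006504 m/kN.
Compatibility — the spring shortens by R_Y/k under the reaction it provides: δ_0 − R_Y·δ_{YY} = R_Y/k. With 1/k = 0.000108 m/kN, R_Y = δ_0 / (δ_{YY} + 1/k) = 0.56967 / (0.006504 + 0.000108) = 86.17 kN.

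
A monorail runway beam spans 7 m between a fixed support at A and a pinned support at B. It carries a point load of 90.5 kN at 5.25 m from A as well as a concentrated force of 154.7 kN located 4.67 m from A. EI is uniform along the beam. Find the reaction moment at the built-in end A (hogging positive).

Take the reaction at B as the redundant and release it; the primary structure is a cantilever fixed at A.
Deflection at B on the released cantilever, summing each load's contribution:
  point load 90.5 at a = 5.25: Pa²(3L − a)/(6EI) = 6548/EI
  point load 154.7 at a = 4.67: Pa²(3L − a)/(6EI) = 9182/EI
  δ_0 = 15730/EI
Flexibility coefficient — unit upward force at B: δ_{BB} = L³/(3EI) = 114.3/EI.
Compatibility at B: δ_0 − R_B·δ_{BB} = 0, so R_B = 15730/114.3 = 137.6 kN.
Moment equilibrium about A: M_A = Σ(load moments about A) − R_B·L = 1198 − 137.6×7 = 234.5 kN·m.

M_A = 234.5 kN·m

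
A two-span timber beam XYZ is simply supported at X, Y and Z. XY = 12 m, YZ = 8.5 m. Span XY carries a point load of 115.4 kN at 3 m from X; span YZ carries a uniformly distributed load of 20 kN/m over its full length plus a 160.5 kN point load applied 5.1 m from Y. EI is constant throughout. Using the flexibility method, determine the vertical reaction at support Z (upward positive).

Release continuity at Y by inserting a hinge; the redundant is the internal moment M_Y. The primary structure is two simply-supported spans XY and YZ.
Discontinuity in slope at Y on the released structure — sum the simple-span end rotations:
  span XY: point load 115.4 at a = 3: Pab(L + a)/(6LEI) = 649.1/EI
  span YZ: UDL 20: wL³/(24EI) = 511.8/EI
  span YZ: point load 160.5 at a = 5.1: Pab(L + b)/(6LEI) = 649.4/EI
  relative rotation θ_0 = (649.1 + 1161)/EI = 1810/EI
A unit hogging moment at Y produces rotation L₁/(3EI) + L₂/(3EI) = 6.833/EI.
Slope continuity at Y: θ_0 = M_Y·6.833/EI, so M_Y = 1810/6.833 = 264.9 kN·m (hogging).
Span YZ, ΣM about Z: R_Y^{YZ}·8.5 = 1268 + 264.9, so R_Y^{YZ} = 180.4 kN and R_Z = 330.5 − 180.4 = 150.1 kN.

R_Z = 150.1 kN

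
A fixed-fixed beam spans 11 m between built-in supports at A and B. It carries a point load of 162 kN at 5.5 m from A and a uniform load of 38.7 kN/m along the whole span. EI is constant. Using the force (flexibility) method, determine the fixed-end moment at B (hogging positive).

Release both end moments; the primary structure is a simply-supported span AB with redundants M_A and M_B.
End rotations of the released simple span under the applied load (×1/EI):
  at A: point load 162 at a = 5.5: Pab(L + b)/(6LEI) = 1225/EI
  at B: point load 162 at a = 5.5: Pab(L + a)/(6LEI) = 1225/EI
  at A: UDL 38.7: wL³/(24EI) = 2146/EI
  at B: UDL 38.7: wL³/(24EI) = 2146/EI
  θ_A0 = 3371/EI,  θ_B0 = 3371/EI
Flexibility coefficients: a unit moment at one end gives L/(3EI) there and L/(6EI) at the far end, so f₁₁ = f₂₂ = 3.667/EI and f₁₂ = f₂₁ = 1.833/EI.
Compatibility — zero rotation at each built-in end:
  3.667 M_A + 1.833 M_B = 3371
  1.833 M_A + 3.667 M_B = 3371
Solving the pair gives M_A = 613 kN·m and M_B = 613 kN·m (hogging).

M_B = 613 kN·m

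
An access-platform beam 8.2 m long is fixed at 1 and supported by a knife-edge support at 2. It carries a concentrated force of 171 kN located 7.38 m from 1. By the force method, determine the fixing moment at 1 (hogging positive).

Release the roller at 2. Primary structure: cantilever fixed at 1.
Downward deflection at the released point 2 due to the loads:
  point load 171 at a = 7.38: Pa²(3L − a)/(6EI) = 26729/EI
Tip deflection under a unit load at 2: L³/(3EI) = 183.8/EI.
The prop prevents deflection at 2: R_2 = δ_0/δ_{22} = 26729/183.8 = 145.4 kN.
Moment equilibrium about 1: M_1 = Σ(load moments about 1) − R_2·L = 1262 − 145.4×8.2 = 69.41 kN·m.

M_1 = 69.41 kN·m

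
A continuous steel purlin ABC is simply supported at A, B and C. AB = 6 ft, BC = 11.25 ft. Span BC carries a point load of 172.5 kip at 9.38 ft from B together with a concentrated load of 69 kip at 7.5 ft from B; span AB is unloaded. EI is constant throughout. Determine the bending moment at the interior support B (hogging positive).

Take M_B as the redundant. Released structure: two simple spans AB and BC with a hinge at B.
Discontinuity in slope at B on the released structure — sum the simple-span end rotations:
  span BC: point load 172.5 at a = 9.38: Pab(L + b)/(6LEI) = 588.1/EI
  span BC: point load 69 at a = 7.5: Pab(L + b)/(6LEI) = 431.2/EI
  relative rotation θ_0 = (0 + 1019)/EI = 1019/EI
A unit hogging moment at B produces rotation L₁/(3EI) + L₂/(3EI) = 5.75/EI.
Slope continuity at B: θ_0 = M_B·5.75/EI, so M_B = 1019/5.75 = 177.3 kip·ft (hogging).

M_B = 177.3 kip·ft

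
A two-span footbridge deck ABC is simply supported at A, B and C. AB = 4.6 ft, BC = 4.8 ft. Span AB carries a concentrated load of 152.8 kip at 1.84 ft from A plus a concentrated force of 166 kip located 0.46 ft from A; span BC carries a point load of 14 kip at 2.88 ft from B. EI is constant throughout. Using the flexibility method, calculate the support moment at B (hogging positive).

Insert a hinge at B; M_B is the redundant, and each span becomes simply supported.
Rotations at B on the released spans (each span's end-slope, ×1/EI):
  span AB: point load 152.8 at a = 1.84: Pab(L + a)/(6LEI) = 181.1/EI
  span AB: point load 166 at a = 0.46: Pab(L + a)/(6LEI) = 57.96/EI
  span BC: point load 14 at a = 2.88: Pab(L + b)/(6LEI) = 18.06/EI
  relative rotation θ_0 = (239 + 18.06)/EI = 257.1/EI
A unit hogging moment at B produces rotation L₁/(3EI) + L₂/(3EI) = 3.133/EI.
Compatibility: M_B·(L₁+L₂)/(3EI) = θ_0, giving M_B = 82.05 kip·ft (hogging).

M_B = 82.05 kip·ft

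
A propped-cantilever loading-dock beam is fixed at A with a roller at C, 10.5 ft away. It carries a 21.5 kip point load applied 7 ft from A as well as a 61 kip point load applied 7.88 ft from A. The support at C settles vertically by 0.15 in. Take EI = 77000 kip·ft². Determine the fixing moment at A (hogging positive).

M_A = 134.6 kip·ft

Remove the prop at C; the released (primary) structure is a cantilever built in at A.
Free-end deflection of the primary structure under the applied loading (downward +):
  point load 21.5 at a = 7: Pa²(3L − a)/(6EI) = 4302/EI
  point load 61 at a = 7.88: Pa²(3L − a)/(6EI) = 14911/EI
  δ_0 = 19213/EI
Tip deflection under a unit load at C: L³/(3EI) = 385.9/EI.
With EI = 77000 kip·ft²: δ_0 = 0.24952 ft and δ_{CC} = 0.005011 ft/kip.
Compatibility — the beam at C must follow the support down by 0.0125 ft: δ_0 − R_C·δ_{CC} = 0.0125, so R_C = (0.24952 − 0.0125)/0.005011 = 47.3 kip.
Moment equilibrium about A: M_A = Σ(load moments about A) − R_C·L = 631.2 − 47.3×10.5 = 134.6 kip·ft.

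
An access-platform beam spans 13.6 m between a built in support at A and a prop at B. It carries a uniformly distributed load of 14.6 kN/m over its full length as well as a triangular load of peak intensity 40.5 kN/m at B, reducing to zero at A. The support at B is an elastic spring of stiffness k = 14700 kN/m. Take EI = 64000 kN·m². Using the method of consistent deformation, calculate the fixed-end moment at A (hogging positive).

M_A = 790.4 kN·m

Take the reaction at B as the redundant and release it; the primary structure is a cantilever fixed at A.
Primary-structure tip deflection at B by superposition:
  UDL 14.6: wL⁴/(8EI) = 62434/EI
  triangular load, peak 40.5 at the free end: 11w₀L⁴/(120EI) = 127005/EI
  δ_0 = 189439/EI
Flexibility coefficient — unit upward force at B: δ_{BB} = L³/(3EI) = 838.5/EI.
With EI = 64000 kN·m²: δ_0 = 2.96 m and δ_{BB} = 0.013101 m/kN.
Compatibility — the spring shortens by R_B/k under the reaction it provides: δ_0 − R_B·δ_{BB} = R_B/k. With 1/k = 0.000068 m/kN, R_B = δ_0 / (δ_{BB} + 1/k) = 2.96 / (0.013101 + 0.000068) = 224.8 kN.
Moment equilibrium about A: M_A = Σ(load moments about A) − R_B·L = 3847 − 224.8×13.6 = 790.4 kN·m.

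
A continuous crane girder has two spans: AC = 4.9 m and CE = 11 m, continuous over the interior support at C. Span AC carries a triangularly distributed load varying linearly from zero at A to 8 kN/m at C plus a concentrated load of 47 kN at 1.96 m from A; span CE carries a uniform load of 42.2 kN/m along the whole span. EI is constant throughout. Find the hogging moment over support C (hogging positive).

Take M_C as the redundant. Released structure: two simple spans AC and CE with a hinge at C.
Rotations at C on the released spans (each span's end-slope, ×1/EI):
  span AC: triangular load, peak 8: w₀L³/(45EI) = 20.92/EI
  span AC: point load 47 at a = 1.96: Pab(L + a)/(6LEI) = 63.19/EI
  span CE: UDL 42.2: wL³/(24EI) = 2340/EI
  relative rotation θ_0 = (84.11 + 2340)/EI = 2424/EI
A unit hogging moment at C produces rotation L₁/(3EI) + L₂/(3EI) = 5.3/EI.
Slope continuity at C: θ_0 = M_C·5.3/EI, so M_C = 2424/5.3 = 457.4 kN·m (hogging).

M_C = 457.4 kN·m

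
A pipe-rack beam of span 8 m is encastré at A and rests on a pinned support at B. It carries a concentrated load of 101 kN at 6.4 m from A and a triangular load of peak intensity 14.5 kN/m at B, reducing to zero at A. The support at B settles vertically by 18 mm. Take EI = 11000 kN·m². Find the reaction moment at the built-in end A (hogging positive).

M_A = 141 kN·m

Choose R_B as the redundant. The primary structure is the cantilever fixed at A.
Downward deflection at the released point B due to the loads:
  point load 101 at a = 6.4: Pa²(3L − a)/(6EI) = 12135/EI
  triangular load, peak 14.5 at the free end: 11w₀L⁴/(120EI) = 5444/EI
  δ_0 = 17579/EI
Tip deflection under a unit load at B: L³/(3EI) = 170.7/EI.
With EI = 11000 kN·m²: δ_0 = 1.5981 m and δ_{BB} = 0.015515 m/kN.
Compatibility — the beam at B must follow the support down by 0.018 m: δ_0 − R_B·δ_{BB} = 0.018, so R_B = (1.5981 − 0.018)/0.015515 = 101.8 kN.
Moment equilibrium about A: M_A = Σ(load moments about A) − R_B·L = 955.7 − 101.8×8 = 141 kN·m.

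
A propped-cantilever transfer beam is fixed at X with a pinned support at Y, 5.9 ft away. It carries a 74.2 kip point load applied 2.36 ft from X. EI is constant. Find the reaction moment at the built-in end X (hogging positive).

Choose R_Y as the redundant. The primary structure is the cantilever fixed at X.
Free-end deflection of the primary structure under the applied loading (downward +):
  point load 74.2 at a = 2.36: Pa²(3L − a)/(6EI) = 1057/EI
Tip deflection under a unit load at Y: L³/(3EI) = 68.46/EI.
The prop prevents deflection at Y: R_Y = δ_0/δ_{YY} = 1057/68.46 = 15.43 kip.
Moment equilibrium about X: M_X = Σ(load moments about X) − R_Y·L = 175.1 − 15.43×5.9 = 84.05 kip·ft.

M_X = 84.05 kip·ft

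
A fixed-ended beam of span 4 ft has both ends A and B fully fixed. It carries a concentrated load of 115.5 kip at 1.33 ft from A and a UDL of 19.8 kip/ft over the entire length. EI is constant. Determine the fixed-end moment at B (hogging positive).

Release both end moments; the primary structure is a simply-supported span AB with redundants M_A and M_B.
End rotations of the released simple span under the applied load (×1/EI):
  at A: point load 115.5 at a = 1.33: Pab(L + b)/(6LEI) = 114/EI
  at B: point load 115.5 at a = 1.33: Pab(L + a)/(6LEI) = 91.09/EI
  at A: UDL 19.8: wL³/(24EI) = 52.8/EI
  at B: UDL 19.8: wL³/(24EI) = 52.8/EI
  θ_A0 = 166.8/EI,  θ_B0 = 143.9/EI
Flexibility coefficients: a unit moment at one end gives L/(3EI) there and L/(6EI) at the far end, so f₁₁ = f₂₂ = 1.333/EI and f₁₂ = f₂₁ = 0.6667/EI.
Compatibility — zero rotation at each built-in end:
  1.333 M_A + 0.6667 M_B = 166.8
  0.6667 M_A + 1.333 M_B = 143.9
Solving the pair gives M_A = 94.84 kip·ft and M_B = 60.49 kip·ft (hogging).

M_B = 60.49 kip·ft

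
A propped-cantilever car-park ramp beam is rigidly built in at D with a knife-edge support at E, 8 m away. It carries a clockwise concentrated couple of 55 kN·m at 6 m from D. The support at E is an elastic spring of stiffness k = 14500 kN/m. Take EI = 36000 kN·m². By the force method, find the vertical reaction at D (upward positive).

R_D = -9.529 kN

Take the reaction at E as the redundant and release it; the primary structure is a cantilever fixed at D.
Primary-structure tip deflection at E by superposition:
  clockwise couple 55 at a = 6: M₀a(2L − a)/(2EI) = 1650/EI
Flexibility coefficient — unit upward force at E: δ_{EE} = L³/(3EI) = 170.7/EI.
With EI = 36000 kN·m²: δ_0 = 0.045833 m and δ_{EE} = 0.004741 m/kN.
Compatibility — the spring shortens by R_E/k under the reaction it provides: δ_0 − R_E·δ_{EE} = R_E/k. With 1/k = 0.000069 m/kN, R_E = δ_0 / (δ_{EE} + 1/k) = 0.045833 / (0.004741 + 0.000069) = 9.529 kN.
Vertical equilibrium: R_D = ΣP − R_E = 0 − 9.529 = -9.529 kN.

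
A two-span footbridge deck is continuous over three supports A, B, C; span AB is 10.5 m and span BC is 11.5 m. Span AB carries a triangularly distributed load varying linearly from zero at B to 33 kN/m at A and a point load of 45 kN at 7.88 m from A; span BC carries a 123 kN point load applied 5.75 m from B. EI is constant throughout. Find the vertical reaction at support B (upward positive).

R_B = 203.5 kN

Insert a hinge at B; M_B is the redundant, and each span becomes simply supported.
Rotations at B on the released spans (each span's end-slope, ×1/EI):
  span AB: triangular load, peak 33: 7w₀L³/(360EI) = 742.8/EI
  span AB: point load 45 at a = 7.88: Pab(L + a)/(6LEI) = 271/EI
  span BC: point load 123 at a = 5.75: Pab(L + b)/(6LEI) = 1017/EI
  relative rotation θ_0 = (1014 + 1017)/EI = 2031/EI
A unit hogging moment at B produces rotation L₁/(3EI) + L₂/(3EI) = 7.333/EI.
Compatibility: M_B·(L₁+L₂)/(3EI) = θ_0, giving M_B = 276.9 kN·m (hogging).
Span AB, ΣM about A with M_B applied at B: R_B^{AB}·10.5 = 961 + 276.9, so R_B^{AB} = 117.9 kN and R_A = 218.2 − 117.9 = 100.4 kN.
Span BC, ΣM about C: R_B^{BC}·11.5 = 707.2 + 276.9, so R_B^{BC} = 85.58 kN and R_C = 123 − 85.58 = 37.42 kN.
R_B = 117.9 + 85.58 = 203.5 kN.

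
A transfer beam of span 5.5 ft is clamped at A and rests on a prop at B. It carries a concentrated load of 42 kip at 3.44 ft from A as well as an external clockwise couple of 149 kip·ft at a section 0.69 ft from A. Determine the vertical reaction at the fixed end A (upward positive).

R_A = 12.94 kip

Choose R_B as the redundant. The primary structure is the cantilever fixed at A.
Primary-structure tip deflection at B by superposition:
  point load 42 at a = 3.44: Pa²(3L − a)/(6EI) = 1082/EI
  clockwise couple 149 at a = 0.69: M₀a(2L − a)/(2EI) = 530/EI
  δ_0 = 1612/EI
Tip deflection under a unit load at B: L³/(3EI) = 55.46/EI.
Compatibility at B: δ_0 − R_B·δ_{BB} = 0, so R_B = 1612/55.46 = 29.06 kip.
Vertical equilibrium: R_A = ΣP − R_B = 42 − 29.06 = 12.94 kip.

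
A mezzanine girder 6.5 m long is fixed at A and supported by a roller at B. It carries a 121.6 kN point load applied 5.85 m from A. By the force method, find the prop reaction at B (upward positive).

R_B = 103.4 kN

Release the roller at B. Primary structure: cantilever fixed at A.
Free-end deflection of the primary structure under the applied loading (downward +):
  point load 121.6 at a = 5.85: Pa²(3L − a)/(6EI) = 9467/EI
Tip deflection under a unit load at B: L³/(3EI) = 91.54/EI.
Compatibility at B: δ_0 − R_B·δ_{BB} = 0, so R_B = 9467/91.54 = 103.4 kN.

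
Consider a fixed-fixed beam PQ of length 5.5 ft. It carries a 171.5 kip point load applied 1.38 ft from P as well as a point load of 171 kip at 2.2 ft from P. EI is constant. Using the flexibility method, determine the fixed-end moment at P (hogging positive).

M_P = 268.2 kip·ft

Take the two fixed-end moments M_P, M_Q as redundants; the released structure is the simple span PQ.
On the primary (simply-supported) span, the end slopes from the loading are:
  at P: point load 171.5 at a = 1.38: Pab(L + b)/(6LEI) = 284.3/EI
  at Q: point load 171.5 at a = 1.38: Pab(L + a)/(6LEI) = 203.3/EI
  at P: point load 171 at a = 2.2: Pab(L + b)/(6LEI) = 331.1/EI
  at Q: point load 171 at a = 2.2: Pab(L + a)/(6LEI) = 289.7/EI
  θ_P0 = 615.3/EI,  θ_Q0 = 493/EI
Flexibility coefficients: a unit moment at one end gives L/(3EI) there and L/(6EI) at the far end, so f₁₁ = f₂₂ = 1.833/EI and f₁₂ = f₂₁ = 0.9167/EI.
Compatibility — zero rotation at each built-in end:
  1.833 M_P + 0.9167 M_Q = 615.3
  0.9167 M_P + 1.833 M_Q = 493
Solving the pair gives M_P = 268.2 kip·ft and M_Q = 134.8 kip·ft (hogging).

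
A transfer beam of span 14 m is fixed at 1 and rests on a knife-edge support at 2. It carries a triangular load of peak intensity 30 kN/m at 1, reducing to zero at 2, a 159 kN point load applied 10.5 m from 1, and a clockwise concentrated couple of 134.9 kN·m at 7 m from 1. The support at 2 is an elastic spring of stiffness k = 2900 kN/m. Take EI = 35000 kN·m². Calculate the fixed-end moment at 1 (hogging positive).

M_1 = 664 kN·m

Take the reaction at 2 as the redundant and release it; the primary structure is a cantilever fixed at 1.
Deflection at 2 on the released cantilever, summing each load's contribution:
  triangular load, peak 30 at the fixed end: w₀L⁴/(30EI) = 38416/EI
  point load 159 at a = 10.5: Pa²(3L − a)/(6EI) = 92031/EI
  clockwise couple 134.9 at a = 7: M₀a(2L − a)/(2EI) = 9915/EI
  δ_0 = 140362/EI
Tip deflection under a unit load at 2: L³/(3EI) = 914.7/EI.
With EI = 35000 kN·m²: δ_0 = 4.0104 m and δ_{22} = 0.026133 m/kN.
Compatibility — the spring shortens by R_2/k under the reaction it provides: δ_0 − R_2·δ_{22} = R_2/k. With 1/k = 0.000345 m/kN, R_2 = δ_0 / (δ_{22} + 1/k) = 4.0104 / (0.026133 + 0.000345) = 151.5 kN.
Moment equilibrium about 1: M_1 = Σ(load moments about 1) − R_2·L = 2784 − 151.5×14 = 664 kN·m.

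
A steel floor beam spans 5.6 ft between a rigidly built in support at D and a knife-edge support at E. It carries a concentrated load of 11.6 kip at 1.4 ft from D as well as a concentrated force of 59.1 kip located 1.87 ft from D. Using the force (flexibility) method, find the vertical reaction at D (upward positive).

R_D = 60.92 kip

Remove the prop at E; the released (primary) structure is a cantilever built in at D.
Primary-structure tip deflection at E by superposition:
  point load 11.6 at a = 1.4: Pa²(3L − a)/(6EI) = 58.36/EI
  point load 59.1 at a = 1.87: Pa²(3L − a)/(6EI) = 514.3/EI
  δ_0 = 572.6/EI
Flexibility coefficient — unit upward force at E: δ_{EE} = L³/(3EI) = 58.54/EI.
The prop prevents deflection at E: R_E = δ_0/δ_{EE} = 572.6/58.54 = 9.782 kip.
Vertical equilibrium: R_D = ΣP − R_E = 70.7 − 9.782 = 60.92 kip.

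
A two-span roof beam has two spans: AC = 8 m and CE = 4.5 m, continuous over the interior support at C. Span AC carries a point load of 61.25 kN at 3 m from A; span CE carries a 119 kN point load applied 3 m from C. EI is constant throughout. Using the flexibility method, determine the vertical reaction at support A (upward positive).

R_A = 28.39 kN

Take M_C as the redundant. Released structure: two simple spans AC and CE with a hinge at C.
End slopes at the hinge C, treating each span as simply supported:
  span AC: point load 61.25 at a = 3: Pab(L + a)/(6LEI) = 210.5/EI
  span CE: point load 119 at a = 3: Pab(L + b)/(6LEI) = 119/EI
  relative rotation θ_0 = (210.5 + 119)/EI = 329.5/EI
A unit hogging moment at C produces rotation L₁/(3EI) + L₂/(3EI) = 4.167/EI.
Slope continuity at C: θ_0 = M_C·4.167/EI, so M_C = 329.5/4.167 = 79.09 kN·m (hogging).
Span AC, ΣM about A with M_C applied at C: R_C^{AC}·8 = 183.8 + 79.09, so R_C^{AC} = 32.86 kN and R_A = 61.25 − 32.86 = 28.39 kN.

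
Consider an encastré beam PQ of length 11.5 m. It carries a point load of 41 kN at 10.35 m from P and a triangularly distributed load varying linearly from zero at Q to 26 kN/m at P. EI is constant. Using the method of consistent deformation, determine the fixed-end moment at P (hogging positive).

Release both end moments; the primary structure is a simply-supported span PQ with redundants M_P and M_Q.
On the primary (simply-supported) span, the end slopes from the loading are:
  at P: point load 41 at a = 10.35: Pab(L + b)/(6LEI) = 89.47/EI
  at Q: point load 41 at a = 10.35: Pab(L + a)/(6LEI) = 154.5/EI
  at P: triangular load, peak 26: w₀L³/(45EI) = 878.7/EI
  at Q: triangular load, peak 26: 7w₀L³/(360EI) = 768.9/EI
  θ_P0 = 968.2/EI,  θ_Q0 = 923.4/EI
Flexibility coefficients: a unit moment at one end gives L/(3EI) there and L/(6EI) at the far end, so f₁₁ = f₂₂ = 3.833/EI and f₁₂ = f₂₁ = 1.917/EI.
Compatibility — zero rotation at each built-in end:
  3.833 M_P + 1.917 M_Q = 968.2
  1.917 M_P + 3.833 M_Q = 923.4
Solving the pair gives M_P = 176.2 kN·m and M_Q = 152.8 kN·m (hogging).

M_P = 176.2 kN·m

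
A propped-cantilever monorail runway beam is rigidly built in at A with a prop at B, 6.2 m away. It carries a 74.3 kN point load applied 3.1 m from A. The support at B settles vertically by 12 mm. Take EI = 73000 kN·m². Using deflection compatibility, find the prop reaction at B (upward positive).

R_B = 12.19 kN

Remove the prop at B; the released (primary) structure is a cantilever built in at A.
Downward deflection at the released point B due to the loads:
  point load 74.3 at a = 3.1: Pa²(3L − a)/(6EI) = 1845/EI
Tip deflection under a unit load at B: L³/(3EI) = 79.44/EI.
With EI = 73000 kN·m²: δ_0 = 0.025268 m and δ_{BB} = 0.001088 m/kN.
Compatibility — the beam at B must follow the support down by 0.012 m: δ_0 − R_B·δ_{BB} = 0.012, so R_B = (0.025268 − 0.012)/0.001088 = 12.19 kN.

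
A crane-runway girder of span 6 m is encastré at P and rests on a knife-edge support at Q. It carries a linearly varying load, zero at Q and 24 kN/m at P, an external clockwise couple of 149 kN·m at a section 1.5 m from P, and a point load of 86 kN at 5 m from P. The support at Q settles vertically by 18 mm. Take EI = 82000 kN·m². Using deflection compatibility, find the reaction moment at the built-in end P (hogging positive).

M_P = 273.6 kN·m

Remove the prop at Q; the released (primary) structure is a cantilever built in at P.
Downward deflection at the released point Q due to the loads:
  triangular load, peak 24 at the fixed end: w₀L⁴/(30EI) = 1037/EI
  clockwise couple 149 at a = 1.5: M₀a(2L − a)/(2EI) = 1173/EI
  point load 86 at a = 5: Pa²(3L − a)/(6EI) = 4658/EI
  δ_0 = 6869/EI
Tip deflection under a unit load at Q: L³/(3EI) = 72/EI.
With EI = 82000 kN·m²: δ_0 = 0.083762 m and δ_{QQ} = 0.000878 m/kN.
Compatibility — the beam at Q must follow the support down by 0.018 m: δ_0 − R_Q·δ_{QQ} = 0.018, so R_Q = (0.083762 − 0.018)/0.000878 = 74.9 kN.
Moment equilibrium about P: M_P = Σ(load moments about P) − R_Q·L = 723 − 74.9×6 = 273.6 kN·m.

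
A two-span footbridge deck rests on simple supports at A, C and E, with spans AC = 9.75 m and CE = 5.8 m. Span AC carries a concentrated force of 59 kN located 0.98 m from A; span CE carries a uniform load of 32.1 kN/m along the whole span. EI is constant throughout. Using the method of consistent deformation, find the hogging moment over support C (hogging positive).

Insert a hinge at C; M_C is the redundant, and each span becomes simply supported.
Rotations at C on the released spans (each span's end-slope, ×1/EI):
  span AC: point load 59 at a = 0.98: Pab(L + a)/(6LEI) = 93.01/EI
  span CE: UDL 32.1: wL³/(24EI) = 261/EI
  relative rotation θ_0 = (93.01 + 261)/EI = 354/EI
A unit hogging moment at C produces rotation L₁/(3EI) + L₂/(3EI) = 5.183/EI.
Slope continuity at C: θ_0 = M_C·5.183/EI, so M_C = 354/5.183 = 68.29 kN·m (hogging).

M_C = 68.29 kN·m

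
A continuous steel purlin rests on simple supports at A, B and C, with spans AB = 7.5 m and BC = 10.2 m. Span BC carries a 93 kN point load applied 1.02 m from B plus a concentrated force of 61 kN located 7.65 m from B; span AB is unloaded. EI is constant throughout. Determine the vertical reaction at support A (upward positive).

R_A = -11.83 kN

Take M_B as the redundant. Released structure: two simple spans AB and BC with a hinge at B.
End slopes at the hinge B, treating each span as simply supported:
  span BC: point load 93 at a = 1.02: Pab(L + b)/(6LEI) = 275.8/EI
  span BC: point load 61 at a = 7.65: Pab(L + b)/(6LEI) = 247.9/EI
  relative rotation θ_0 = (0 + 523.7)/EI = 523.7/EI
A unit hogging moment at B produces rotation L₁/(3EI) + L₂/(3EI) = 5.9/EI.
Compatibility: M_B·(L₁+L₂)/(3EI) = θ_0, giving M_B = 88.76 kN·m (hogging).
Span AB, ΣM about A with M_B applied at B: R_B^{AB}·7.5 = 0 + 88.76, so R_B^{AB} = 11.83 kN and R_A = 0 − 11.83 = -11.83 kN.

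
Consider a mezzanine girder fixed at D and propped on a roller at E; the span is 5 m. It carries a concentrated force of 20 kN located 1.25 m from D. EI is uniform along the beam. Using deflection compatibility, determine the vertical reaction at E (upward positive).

R_E = 1.719 kN

Take the reaction at E as the redundant and release it; the primary structure is a cantilever fixed at D.
Deflection at E on the released cantilever, summing each load's contribution:
  point load 20 at a = 1.25: Pa²(3L − a)/(6EI) = 71.61/EI
Tip deflection under a unit load at E: L³/(3EI) = 41.67/EI.
Compatibility at E: δ_0 − R_E·δ_{EE} = 0, so R_E = 71.61/41.67 = 1.719 kN.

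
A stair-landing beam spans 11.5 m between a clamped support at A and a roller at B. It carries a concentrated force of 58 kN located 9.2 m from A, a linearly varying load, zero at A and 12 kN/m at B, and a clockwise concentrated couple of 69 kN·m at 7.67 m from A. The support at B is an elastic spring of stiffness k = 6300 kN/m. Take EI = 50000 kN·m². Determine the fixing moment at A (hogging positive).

M_A = 149 kN·m

Release the roller at B. Primary structure: cantilever fixed at A.
Deflection at B on the released cantilever, summing each load's contribution:
  point load 58 at a = 9.2: Pa²(3L − a)/(6EI) = 20700/EI
  triangular load, peak 12 at the free end: 11w₀L⁴/(120EI) = 19239/EI
  clockwise couple 69 at a = 7.67: M₀a(2L − a)/(2EI) = 4057/EI
  δ_0 = 43996/EI
Tip deflection under a unit load at B: L³/(3EI) = 507/EI.
With EI = 50000 kN·m²: δ_0 = 0.87991 m and δ_{BB} = 0.010139 m/kN.
Compatibility — the spring shortens by R_B/k under the reaction it provides: δ_0 − R_B·δ_{BB} = R_B/k. With 1/k = 0.000159 m/kN, R_B = δ_0 / (δ_{BB} + 1/k) = 0.87991 / (0.010139 + 0.000159) = 85.45 kN.
Moment equilibrium about A: M_A = Σ(load moments about A) − R_B·L = 1132 − 85.45×11.5 = 149 kN·m.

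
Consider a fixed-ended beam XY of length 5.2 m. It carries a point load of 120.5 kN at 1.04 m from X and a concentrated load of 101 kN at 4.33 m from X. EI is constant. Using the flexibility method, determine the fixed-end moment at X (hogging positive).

M_X = 92.45 kN·m

Take the two fixed-end moments M_X, M_Y as redundants; the released structure is the simple span XY.
Simple-span end rotations at X and Y under the given loads:
  at X: point load 120.5 at a = 1.04: Pab(L + b)/(6LEI) = 156.4/EI
  at Y: point load 120.5 at a = 1.04: Pab(L + a)/(6LEI) = 104.3/EI
  at X: point load 101 at a = 4.33: Pab(L + b)/(6LEI) = 74.02/EI
  at Y: point load 101 at a = 4.33: Pab(L + a)/(6LEI) = 116.2/EI
  θ_X0 = 230.4/EI,  θ_Y0 = 220.5/EI
Flexibility coefficients: a unit moment at one end gives L/(3EI) there and L/(6EI) at the far end, so f₁₁ = f₂₂ = 1.733/EI and f₁₂ = f₂₁ = 0.8667/EI.
Compatibility — zero rotation at each built-in end:
  1.733 M_X + 0.8667 M_Y = 230.4
  0.8667 M_X + 1.733 M_Y = 220.5
Solving the pair gives M_X = 92.45 kN·m and M_Y = 80.98 kN·m (hogging).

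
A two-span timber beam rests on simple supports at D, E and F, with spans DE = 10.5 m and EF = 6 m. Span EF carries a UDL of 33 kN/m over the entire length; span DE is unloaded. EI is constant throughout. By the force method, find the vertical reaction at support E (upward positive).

R_E = 113.1 kN

Insert a hinge at E; M_E is the redundant, and each span becomes simply supported.
End slopes at the hinge E, treating each span as simply supported:
  span EF: UDL 33: wL³/(24EI) = 297/EI
  relative rotation θ_0 = (0 + 297)/EI = 297/EI
A unit hogging moment at E produces rotation L₁/(3EI) + L₂/(3EI) = 5.5/EI.
Slope continuity at E: θ_0 = M_E·5.5/EI, so M_E = 297/5.5 = 54 kN·m (hogging).
Span DE, ΣM about D with M_E applied at E: R_E^{DE}·10.5 = 0 + 54, so R_E^{DE} = 5.143 kN and R_D = 0 − 5.143 = -5.143 kN.
Span EF, ΣM about F: R_E^{EF}·6 = 594 + 54, so R_E^{EF} = 108 kN and R_F = 198 − 108 = 90 kN.
R_E = 5.143 + 108 = 113.1 kN.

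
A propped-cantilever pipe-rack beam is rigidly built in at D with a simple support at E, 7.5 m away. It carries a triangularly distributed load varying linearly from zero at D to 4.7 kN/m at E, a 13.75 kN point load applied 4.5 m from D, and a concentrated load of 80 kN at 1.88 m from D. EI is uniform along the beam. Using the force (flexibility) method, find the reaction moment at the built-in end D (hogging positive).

Remove the prop at E; the released (primary) structure is a cantilever built in at D.
Downward deflection at the released point E due to the loads:
  triangular load, peak 4.7 at the free end: 11w₀L⁴/(120EI) = 1363/EI
  point load 13.75 at a = 4.5: Pa²(3L − a)/(6EI) = 835.3/EI
  point load 80 at a = 1.88: Pa²(3L − a)/(6EI) = 971.7/EI
  δ_0 = 3170/EI
Flexibility coefficient — unit upward force at E: δ_{EE} = L³/(3EI) = 140.6/EI.
The prop prevents deflection at E: R_E = δ_0/δ_{EE} = 3170/140.6 = 22.54 kN.
Moment equilibrium about D: M_D = Σ(load moments about D) − R_E·L = 300.4 − 22.54×7.5 = 131.3 kN·m.

M_D = 131.3 kN·m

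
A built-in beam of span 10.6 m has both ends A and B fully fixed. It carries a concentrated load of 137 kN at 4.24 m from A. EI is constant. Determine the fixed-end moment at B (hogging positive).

Take the two fixed-end moments M_A, M_B as redundants; the released structure is the simple span AB.
Simple-span end rotations at A and B under the given loads:
  at A: point load 137 at a = 4.24: Pab(L + b)/(6LEI) = 985.2/EI
  at B: point load 137 at a = 4.24: Pab(L + a)/(6LEI) = 862/EI
  θ_A0 = 985.2/EI,  θ_B0 = 862/EI
Flexibility coefficients: a unit moment at one end gives L/(3EI) there and L/(6EI) at the far end, so f₁₁ = f₂₂ = 3.533/EI and f₁₂ = f₂₁ = 1.767/EI.
Compatibility — zero rotation at each built-in end:
  3.533 M_A + 1.767 M_B = 985.2
  1.767 M_A + 3.533 M_B = 862
Solving the pair gives M_A = 209.1 kN·m and M_B = 139.4 kN·m (hogging).

M_B = 139.4 kN·m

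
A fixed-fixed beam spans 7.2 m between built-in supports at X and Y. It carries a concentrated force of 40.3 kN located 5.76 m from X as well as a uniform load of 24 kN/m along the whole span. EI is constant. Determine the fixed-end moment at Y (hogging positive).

M_Y = 140.8 kN·m

Take the two fixed-end moments M_X, M_Y as redundants; the released structure is the simple span XY.
Simple-span end rotations at X and Y under the given loads:
  at X: point load 40.3 at a = 5.76: Pab(L + b)/(6LEI) = 66.85/EI
  at Y: point load 40.3 at a = 5.76: Pab(L + a)/(6LEI) = 100.3/EI
  at X: UDL 24: wL³/(24EI) = 373.2/EI
  at Y: UDL 24: wL³/(24EI) = 373.2/EI
  θ_X0 = 440.1/EI,  θ_Y0 = 473.5/EI
Flexibility coefficients: a unit moment at one end gives L/(3EI) there and L/(6EI) at the far end, so f₁₁ = f₂₂ = 2.4/EI and f₁₂ = f₂₁ = 1.2/EI.
Compatibility — zero rotation at each built-in end:
  2.4 M_X + 1.2 M_Y = 440.1
  1.2 M_X + 2.4 M_Y = 473.5
Solving the pair gives M_X = 113 kN·m and M_Y = 140.8 kN·m (hogging).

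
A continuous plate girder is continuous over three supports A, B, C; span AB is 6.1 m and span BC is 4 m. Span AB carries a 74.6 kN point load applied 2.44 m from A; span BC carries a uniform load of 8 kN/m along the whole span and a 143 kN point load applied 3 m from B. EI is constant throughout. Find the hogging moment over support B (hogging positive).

M_B = 79.06 kN·m

Insert a hinge at B; M_B is the redundant, and each span becomes simply supported.
Rotations at B on the released spans (each span's end-slope, ×1/EI):
  span AB: point load 74.6 at a = 2.44: Pab(L + a)/(6LEI) = 155.4/EI
  span BC: UDL 8: wL³/(24EI) = 21.33/EI
  span BC: point load 143 at a = 3: Pab(L + b)/(6LEI) = 89.38/EI
  relative rotation θ_0 = (155.4 + 110.7)/EI = 266.2/EI
A unit hogging moment at B produces rotation L₁/(3EI) + L₂/(3EI) = 3.367/EI.
Slope continuity at B: θ_0 = M_B·3.367/EI, so M_B = 266.2/3.367 = 79.06 kN·m (hogging).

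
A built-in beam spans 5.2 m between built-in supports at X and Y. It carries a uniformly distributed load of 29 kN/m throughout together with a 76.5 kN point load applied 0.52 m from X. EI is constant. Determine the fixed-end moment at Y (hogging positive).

Release both end moments; the primary structure is a simply-supported span XY with redundants M_X and M_Y.
End rotations of the released simple span under the applied load (×1/EI):
  at X: UDL 29: wL³/(24EI) = 169.9/EI
  at Y: UDL 29: wL³/(24EI) = 169.9/EI
  at X: point load 76.5 at a = 0.52: Pab(L + b)/(6LEI) = 58.95/EI
  at Y: point load 76.5 at a = 0.52: Pab(L + a)/(6LEI) = 34.13/EI
  θ_X0 = 228.9/EI,  θ_Y0 = 204/EI
Flexibility coefficients: a unit moment at one end gives L/(3EI) there and L/(6EI) at the far end, so f₁₁ = f₂₂ = 1.733/EI and f₁₂ = f₂₁ = 0.8667/EI.
Compatibility — zero rotation at each built-in end:
  1.733 M_X + 0.8667 M_Y = 228.9
  0.8667 M_X + 1.733 M_Y = 204
Solving the pair gives M_X = 97.57 kN·m and M_Y = 68.93 kN·m (hogging).

M_Y = 68.93 kN·m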